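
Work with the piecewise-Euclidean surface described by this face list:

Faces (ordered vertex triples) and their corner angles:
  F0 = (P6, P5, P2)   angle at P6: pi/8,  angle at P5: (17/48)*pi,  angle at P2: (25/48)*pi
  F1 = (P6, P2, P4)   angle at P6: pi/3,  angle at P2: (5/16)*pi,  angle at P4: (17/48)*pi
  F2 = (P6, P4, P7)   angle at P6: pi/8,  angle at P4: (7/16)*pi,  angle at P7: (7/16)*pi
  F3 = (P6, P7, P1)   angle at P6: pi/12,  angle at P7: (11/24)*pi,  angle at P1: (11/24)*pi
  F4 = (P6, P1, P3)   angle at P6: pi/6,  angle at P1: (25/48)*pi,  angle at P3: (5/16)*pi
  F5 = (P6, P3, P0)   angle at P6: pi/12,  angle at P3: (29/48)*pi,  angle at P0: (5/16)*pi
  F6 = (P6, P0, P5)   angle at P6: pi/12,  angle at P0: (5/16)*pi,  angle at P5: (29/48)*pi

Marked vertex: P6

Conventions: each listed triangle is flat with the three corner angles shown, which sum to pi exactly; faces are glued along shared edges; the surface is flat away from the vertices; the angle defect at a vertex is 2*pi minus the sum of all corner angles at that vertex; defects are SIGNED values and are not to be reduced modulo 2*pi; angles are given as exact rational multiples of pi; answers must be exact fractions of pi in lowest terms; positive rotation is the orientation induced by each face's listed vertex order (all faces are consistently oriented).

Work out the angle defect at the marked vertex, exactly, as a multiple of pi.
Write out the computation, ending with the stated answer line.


Sum of corner angles at P6: pi
defect = 2*pi - pi

Answer: defect(P6) = pi


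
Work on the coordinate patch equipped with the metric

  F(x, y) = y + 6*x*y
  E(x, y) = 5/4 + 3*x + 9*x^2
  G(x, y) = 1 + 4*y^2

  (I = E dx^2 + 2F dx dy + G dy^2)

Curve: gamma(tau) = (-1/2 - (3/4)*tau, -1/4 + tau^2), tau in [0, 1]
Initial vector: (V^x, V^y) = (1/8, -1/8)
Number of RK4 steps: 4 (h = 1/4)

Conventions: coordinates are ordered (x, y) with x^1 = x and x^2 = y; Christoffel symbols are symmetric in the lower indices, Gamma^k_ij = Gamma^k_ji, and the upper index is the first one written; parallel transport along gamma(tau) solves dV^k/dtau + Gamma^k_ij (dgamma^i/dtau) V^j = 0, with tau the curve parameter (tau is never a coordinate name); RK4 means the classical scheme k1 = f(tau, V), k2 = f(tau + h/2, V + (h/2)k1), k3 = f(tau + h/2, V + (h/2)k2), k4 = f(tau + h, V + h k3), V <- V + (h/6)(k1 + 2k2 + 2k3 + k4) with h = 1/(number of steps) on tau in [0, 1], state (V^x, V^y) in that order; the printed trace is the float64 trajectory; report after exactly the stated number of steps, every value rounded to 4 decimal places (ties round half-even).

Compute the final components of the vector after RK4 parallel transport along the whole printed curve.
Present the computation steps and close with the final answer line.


gamma'(tau) = (-3/4, 2*tau); f(tau, V)^k = -Gamma^k_ij(gamma(tau)) gamma'^i(tau) V^j; h = 1/4; intermediate values shown to 6 dp
curve data and Christoffel symbols at the stage parameters:
  tau = 0.000000: gamma = (-0.500000, -0.250000), gamma' = (-0.750000, 0.000000); Gamma_xxx = -1.333333, Gamma_xxy = 0.000000, Gamma_xyy = -0.888889, Gamma_yxx = -0.666667, Gamma_yxy = 0.000000, Gamma_yyy = -0.444444
  tau = 0.125000: gamma = (-0.593750, -0.234375), gamma' = (-0.750000, 0.250000); Gamma_xxx = -1.343345, Gamma_xxy = 0.000000, Gamma_xyy = -0.895563, Gamma_yxx = -0.491468, Gamma_yxy = 0.000000, Gamma_yyy = -0.327645
  tau = 0.250000: gamma = (-0.687500, -0.187500), gamma' = (-0.750000, 0.500000); Gamma_xxx = -1.308615, Gamma_xxy = 0.000000, Gamma_xyy = -0.872410, Gamma_yxx = -0.314068, Gamma_yxy = 0.000000, Gamma_yyy = -0.209378
  tau = 0.375000: gamma = (-0.781250, -0.109375), gamma' = (-0.750000, 0.750000); Gamma_xxx = -1.243742, Gamma_xxy = 0.000000, Gamma_xyy = -0.829161, Gamma_yxx = -0.147563, Gamma_yxy = 0.000000, Gamma_yyy = -0.098375
  tau = 0.500000: gamma = (-0.875000, 0.000000), gamma' = (-0.750000, 1.000000); Gamma_xxx = -1.155807, Gamma_xxy = 0.000000, Gamma_xyy = -0.770538, Gamma_yxx = 0.000000, Gamma_yxy = 0.000000, Gamma_yyy = 0.000000
  tau = 0.625000: gamma = (-0.968750, 0.140625), gamma' = (-0.750000, 1.250000); Gamma_xxx = -1.050896, Gamma_xxy = 0.000000, Gamma_xyy = -0.700597, Gamma_yxx = 0.122832, Gamma_yxy = 0.000000, Gamma_yyy = 0.081888
  tau = 0.750000: gamma = (-1.062500, 0.312500), gamma' = (-0.750000, 1.500000); Gamma_xxx = -0.936054, Gamma_xxy = 0.000000, Gamma_xyy = -0.624036, Gamma_yxx = 0.217687, Gamma_yxy = 0.000000, Gamma_yyy = 0.145125
  tau = 0.875000: gamma = (-1.156250, 0.515625), gamma' = (-0.750000, 1.750000); Gamma_xxx = -0.818818, Gamma_xxy = 0.000000, Gamma_xyy = -0.545879, Gamma_yxx = 0.284432, Gamma_yxy = 0.000000, Gamma_yyy = 0.189621
  tau = 1.000000: gamma = (-1.250000, 0.750000), gamma' = (-0.750000, 2.000000); Gamma_xxx = -0.705882, Gamma_xxy = 0.000000, Gamma_xyy = -0.470588, Gamma_yxx = 0.325792, Gamma_yxy = 0.000000, Gamma_yyy = 0.217195
step 0: V^x = 0.1250, V^y = -0.1250
step 1: k1 = (-0.125000, -0.062500), k2 = (-0.139932, -0.051195), k3 = (-0.137735, -0.050391), k4 = (-0.148908, -0.035738); V <- V + (h/6)(k1 + 2k2 + 2k3 + k4): V^x = 0.0904, V^y = -0.1376
step 2: k1 = (-0.148775, -0.035706), k2 = (-0.155343, -0.018430), k3 = (-0.153234, -0.018180), k4 = (-0.154694, 0.000000); V <- V + (h/6)(k1 + 2k2 + 2k3 + k4): V^x = 0.0521, V^y = -0.1421
step 3: k1 = (-0.154645, 0.000000), k2 = (-0.150260, 0.017563), k3 = (-0.148770, 0.017389), k4 = (-0.139400, 0.032419); V <- V + (h/6)(k1 + 2k2 + 2k3 + k4): V^x = 0.0149, V^y = -0.1378
step 4: k1 = (-0.139493, 0.032440), k2 = (-0.126251, 0.043855), k3 = (-0.125904, 0.043735), k4 = (-0.110669, 0.051078); V <- V + (h/6)(k1 + 2k2 + 2k3 + k4): V^x = -0.0165, V^y = -0.1271

Answer: V^x = -0.0165, V^y = -0.1271


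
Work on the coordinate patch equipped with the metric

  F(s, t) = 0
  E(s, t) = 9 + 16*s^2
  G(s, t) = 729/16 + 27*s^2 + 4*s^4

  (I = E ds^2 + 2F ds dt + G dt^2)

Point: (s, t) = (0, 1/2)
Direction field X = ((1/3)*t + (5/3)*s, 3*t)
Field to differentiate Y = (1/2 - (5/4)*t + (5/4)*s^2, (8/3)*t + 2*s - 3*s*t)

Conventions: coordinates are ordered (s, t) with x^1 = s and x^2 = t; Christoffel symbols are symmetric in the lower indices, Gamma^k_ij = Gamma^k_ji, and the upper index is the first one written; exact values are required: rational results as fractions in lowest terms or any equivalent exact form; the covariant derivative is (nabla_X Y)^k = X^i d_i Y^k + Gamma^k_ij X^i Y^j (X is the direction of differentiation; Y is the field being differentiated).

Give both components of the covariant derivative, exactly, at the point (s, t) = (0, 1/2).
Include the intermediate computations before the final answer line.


E = 9, F = 0, G = 729/16 at the point
E_s = 0, E_t = 0, F_s = 0, F_t = 0, G_s = 0, G_t = 0
EG - F^2 = 6561/16;  g^inv = (16/6561) * [[729/16, 0], [0, 9]]
first-kind symbols [ij,l] = (1/2)(d_i g_jl + d_j g_il - d_l g_ij): [ss,s] = E_s/2 = 0, [ss,t] = F_s - E_t/2 = 0, [st,s] = E_t/2 = 0, [st,t] = G_s/2 = 0, [tt,s] = F_t - G_s/2 = 0, [tt,t] = G_t/2 = 0
Gamma^s_ij = (G*[ij,s] - F*[ij,t])/(EG - F^2), Gamma^t_ij = (E*[ij,t] - F*[ij,s])/(EG - F^2)
Gamma_sss = 0, Gamma_sst = 0, Gamma_stt = 0, Gamma_tss = 0, Gamma_tst = 0, Gamma_ttt = 0
X = (1/6, 3/2), Y = (-1/8, 4/3) at the point

Answer: (nabla_X Y)^s = -15/8, (nabla_X Y)^t = 49/12


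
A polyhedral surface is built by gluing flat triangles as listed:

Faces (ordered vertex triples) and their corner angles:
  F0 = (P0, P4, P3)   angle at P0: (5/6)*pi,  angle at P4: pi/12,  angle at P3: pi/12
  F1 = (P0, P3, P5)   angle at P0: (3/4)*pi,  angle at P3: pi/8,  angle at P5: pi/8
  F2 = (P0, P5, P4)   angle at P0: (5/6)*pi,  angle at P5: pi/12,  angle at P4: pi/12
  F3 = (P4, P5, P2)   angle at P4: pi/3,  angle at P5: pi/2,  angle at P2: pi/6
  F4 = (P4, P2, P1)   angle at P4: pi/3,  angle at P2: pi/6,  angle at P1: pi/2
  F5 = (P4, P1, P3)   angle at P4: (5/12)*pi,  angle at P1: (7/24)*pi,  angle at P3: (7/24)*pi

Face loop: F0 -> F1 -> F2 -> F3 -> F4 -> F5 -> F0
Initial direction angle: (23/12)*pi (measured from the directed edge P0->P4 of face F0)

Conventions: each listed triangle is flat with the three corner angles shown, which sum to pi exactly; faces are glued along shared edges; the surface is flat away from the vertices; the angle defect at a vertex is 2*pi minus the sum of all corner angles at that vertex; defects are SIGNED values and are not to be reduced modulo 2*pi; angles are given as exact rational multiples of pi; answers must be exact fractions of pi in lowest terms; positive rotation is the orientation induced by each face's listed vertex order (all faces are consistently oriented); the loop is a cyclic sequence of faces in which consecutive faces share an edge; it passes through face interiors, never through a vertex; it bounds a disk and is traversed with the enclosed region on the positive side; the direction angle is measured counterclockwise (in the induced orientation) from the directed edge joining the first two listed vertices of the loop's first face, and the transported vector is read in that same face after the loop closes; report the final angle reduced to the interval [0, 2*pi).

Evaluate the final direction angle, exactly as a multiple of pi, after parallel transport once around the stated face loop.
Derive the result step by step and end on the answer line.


enclosed vertex P0: corner angles sum to (29/12)*pi, defect = 2*pi - (29/12)*pi = (-5/12)*pi
enclosed vertex P4: corner angles sum to (5/4)*pi, defect = 2*pi - (5/4)*pi = (3/4)*pi
transport around the loop rotates by the sum of enclosed defects; add to the initial angle mod 2*pi
final angle = (23/12)*pi + pi/3 = pi/4 (mod 2*pi)

Answer: final direction angle = pi/4


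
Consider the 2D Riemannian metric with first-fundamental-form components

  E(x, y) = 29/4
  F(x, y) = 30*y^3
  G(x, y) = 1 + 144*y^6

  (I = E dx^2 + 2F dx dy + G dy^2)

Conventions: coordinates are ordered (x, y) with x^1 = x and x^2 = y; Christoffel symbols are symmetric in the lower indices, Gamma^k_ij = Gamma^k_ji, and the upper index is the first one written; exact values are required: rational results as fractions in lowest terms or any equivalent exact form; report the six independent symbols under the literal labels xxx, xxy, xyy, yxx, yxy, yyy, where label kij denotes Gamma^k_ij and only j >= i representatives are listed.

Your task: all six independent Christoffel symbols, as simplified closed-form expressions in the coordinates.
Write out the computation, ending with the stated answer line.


E = 29/4; F = 30*y^3; G = 1 + 144*y^6
Gamma^k_ij = (1/2) g^{kl} (d_i g_jl + d_j g_il - d_l g_ij), with g^inv = (1/(EG-F^2)) [[G, -F], [-F, E]]
first partials: E_x = 0, E_y = 0, F_x = 0, F_y = 90*y^2, G_x = 0, G_y = 864*y^5
D = EG - F^2 = 29/4 + 144*y^6
expanded: Gamma^x_xx = (G E_x - 2F F_x + F E_y)/(2D), Gamma^x_xy = (G E_y - F G_x)/(2D), Gamma^x_yy = (2G F_y - G G_x - F G_y)/(2D), Gamma^y_xx = (2E F_x - E E_y - F E_x)/(2D), Gamma^y_xy = (E G_x - F E_y)/(2D), Gamma^y_yy = (E G_y - 2F F_y + F G_x)/(2D); substitute and cancel common factors

Answer: Gamma_xxx = 0, Gamma_xxy = 0, Gamma_xyy = 360*y^2/(576*y^6 + 29), Gamma_yxx = 0, Gamma_yxy = 0, Gamma_yyy = 1728*y^5/(576*y^6 + 29)


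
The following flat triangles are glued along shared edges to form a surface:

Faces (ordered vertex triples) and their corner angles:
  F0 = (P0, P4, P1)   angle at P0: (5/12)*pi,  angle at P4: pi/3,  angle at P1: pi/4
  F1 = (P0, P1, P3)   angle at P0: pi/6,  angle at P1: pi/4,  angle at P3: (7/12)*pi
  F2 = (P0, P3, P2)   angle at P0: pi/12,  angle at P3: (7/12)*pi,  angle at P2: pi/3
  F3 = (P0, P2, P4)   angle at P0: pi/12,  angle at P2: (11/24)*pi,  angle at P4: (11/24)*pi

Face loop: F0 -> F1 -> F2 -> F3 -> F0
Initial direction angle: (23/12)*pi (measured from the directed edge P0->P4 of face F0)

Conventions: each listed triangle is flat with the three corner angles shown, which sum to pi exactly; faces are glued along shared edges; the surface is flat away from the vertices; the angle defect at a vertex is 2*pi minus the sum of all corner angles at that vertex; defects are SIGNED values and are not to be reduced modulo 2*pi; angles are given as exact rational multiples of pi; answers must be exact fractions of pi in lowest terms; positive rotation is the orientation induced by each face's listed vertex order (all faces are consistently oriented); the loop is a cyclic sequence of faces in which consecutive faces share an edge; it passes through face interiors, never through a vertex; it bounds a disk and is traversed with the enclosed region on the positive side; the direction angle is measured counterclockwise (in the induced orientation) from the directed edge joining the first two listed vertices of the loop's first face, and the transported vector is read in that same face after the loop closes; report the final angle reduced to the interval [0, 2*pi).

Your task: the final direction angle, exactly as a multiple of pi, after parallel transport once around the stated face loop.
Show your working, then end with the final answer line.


enclosed vertex P0: corner angles sum to (3/4)*pi, defect = 2*pi - (3/4)*pi = (5/4)*pi
the final direction is the initial angle plus the enclosed defects, taken mod 2*pi in the induced orientation
final angle = (23/12)*pi + (5/4)*pi = (7/6)*pi (mod 2*pi)

Answer: final direction angle = (7/6)*pi


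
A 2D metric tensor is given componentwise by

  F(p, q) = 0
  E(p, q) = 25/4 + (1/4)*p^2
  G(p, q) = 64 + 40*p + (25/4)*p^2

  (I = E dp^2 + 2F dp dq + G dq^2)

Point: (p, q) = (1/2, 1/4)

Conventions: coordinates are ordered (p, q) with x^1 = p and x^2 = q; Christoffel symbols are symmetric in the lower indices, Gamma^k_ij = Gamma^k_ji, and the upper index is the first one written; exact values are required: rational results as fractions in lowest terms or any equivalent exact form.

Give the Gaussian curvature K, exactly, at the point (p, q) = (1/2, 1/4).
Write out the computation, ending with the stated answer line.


E = 101/16, F = 0, G = 1369/16, EG - F^2 = 138269/256 at the point
E_p = 1/4, E_q = 0, F_p = 0, F_q = 0, G_p = 185/4, G_q = 0
E_qq = 0, F_pq = 0, G_pp = 25/2
By Brioschi, K is (det M1 - det M2) divided by (EG - F^2) squared.
M1 = [[-E_qq/2 + F_pq - G_pp/2, E_p/2, F_p - E_q/2], [F_q - G_p/2, E, F], [G_q/2, F, G]] = [[-25/4, 1/8, 0], [-185/8, 101/16, 0], [0, 0, 1369/16]]; det M1 = -800865/256
M2 = [[0, E_q/2, G_p/2], [E_q/2, E, F], [G_p/2, F, G]] = [[0, 0, 185/8], [0, 101/16, 0], [185/8, 0, 1369/16]]; det M2 = -3456725/1024
det M1 - det M2 = 253265/1024; K = 253265/1024 / (138269/256)^2 = 320/377437

Answer: K = 320/377437


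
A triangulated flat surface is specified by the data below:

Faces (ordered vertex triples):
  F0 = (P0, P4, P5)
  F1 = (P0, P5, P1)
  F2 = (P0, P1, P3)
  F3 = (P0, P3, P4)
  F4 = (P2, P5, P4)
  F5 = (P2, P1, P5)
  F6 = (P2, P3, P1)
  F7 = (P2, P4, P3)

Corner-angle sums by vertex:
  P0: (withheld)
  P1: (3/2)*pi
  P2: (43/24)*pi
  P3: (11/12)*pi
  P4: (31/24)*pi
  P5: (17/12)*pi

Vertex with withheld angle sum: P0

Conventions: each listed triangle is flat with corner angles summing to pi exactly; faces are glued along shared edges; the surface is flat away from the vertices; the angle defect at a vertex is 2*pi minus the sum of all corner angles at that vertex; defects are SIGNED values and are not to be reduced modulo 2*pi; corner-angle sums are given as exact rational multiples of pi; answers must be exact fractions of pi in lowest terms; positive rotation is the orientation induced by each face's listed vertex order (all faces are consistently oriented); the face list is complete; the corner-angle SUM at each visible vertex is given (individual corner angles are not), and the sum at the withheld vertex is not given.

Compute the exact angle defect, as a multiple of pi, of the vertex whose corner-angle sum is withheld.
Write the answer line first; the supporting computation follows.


Answer: defect(P0) = (11/12)*pi

V = 6, E = 12, F = 8; chi = V - E + F = 2
Gauss-Bonnet: total defect = 2*pi*chi = 4*pi; visible defects sum to (37/12)*pi


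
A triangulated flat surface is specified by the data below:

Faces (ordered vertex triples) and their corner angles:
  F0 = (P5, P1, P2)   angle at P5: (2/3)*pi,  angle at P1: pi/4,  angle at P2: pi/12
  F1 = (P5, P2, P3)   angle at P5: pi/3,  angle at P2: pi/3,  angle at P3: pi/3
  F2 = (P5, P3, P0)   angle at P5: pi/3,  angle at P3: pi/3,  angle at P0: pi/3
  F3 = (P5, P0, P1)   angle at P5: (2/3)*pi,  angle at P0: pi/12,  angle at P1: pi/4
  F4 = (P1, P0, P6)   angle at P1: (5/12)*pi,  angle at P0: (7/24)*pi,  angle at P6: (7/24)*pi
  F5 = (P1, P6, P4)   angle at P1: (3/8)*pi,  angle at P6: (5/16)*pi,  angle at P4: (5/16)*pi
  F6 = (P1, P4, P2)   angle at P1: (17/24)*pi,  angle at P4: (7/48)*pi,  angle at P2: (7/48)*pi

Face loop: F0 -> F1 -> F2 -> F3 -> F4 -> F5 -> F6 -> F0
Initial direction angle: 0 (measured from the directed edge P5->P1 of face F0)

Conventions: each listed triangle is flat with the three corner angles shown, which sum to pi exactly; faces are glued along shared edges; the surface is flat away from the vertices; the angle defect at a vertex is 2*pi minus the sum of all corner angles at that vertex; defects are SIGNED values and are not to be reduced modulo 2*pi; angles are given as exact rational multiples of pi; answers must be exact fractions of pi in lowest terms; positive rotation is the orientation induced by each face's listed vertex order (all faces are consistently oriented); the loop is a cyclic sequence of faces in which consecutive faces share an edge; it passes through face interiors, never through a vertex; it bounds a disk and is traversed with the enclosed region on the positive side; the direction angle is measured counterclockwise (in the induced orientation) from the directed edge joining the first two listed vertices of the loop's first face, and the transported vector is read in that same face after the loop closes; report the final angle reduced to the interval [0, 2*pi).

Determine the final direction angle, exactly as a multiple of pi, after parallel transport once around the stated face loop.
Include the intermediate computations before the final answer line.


enclosed vertex P1: corner angles sum to 2*pi, defect = 2*pi - 2*pi = 0
enclosed vertex P5: corner angles sum to 2*pi, defect = 2*pi - 2*pi = 0
transport around the loop rotates by the sum of enclosed defects; add to the initial angle mod 2*pi
final angle = 0 + 0 = 0 (mod 2*pi)

Answer: final direction angle = 0


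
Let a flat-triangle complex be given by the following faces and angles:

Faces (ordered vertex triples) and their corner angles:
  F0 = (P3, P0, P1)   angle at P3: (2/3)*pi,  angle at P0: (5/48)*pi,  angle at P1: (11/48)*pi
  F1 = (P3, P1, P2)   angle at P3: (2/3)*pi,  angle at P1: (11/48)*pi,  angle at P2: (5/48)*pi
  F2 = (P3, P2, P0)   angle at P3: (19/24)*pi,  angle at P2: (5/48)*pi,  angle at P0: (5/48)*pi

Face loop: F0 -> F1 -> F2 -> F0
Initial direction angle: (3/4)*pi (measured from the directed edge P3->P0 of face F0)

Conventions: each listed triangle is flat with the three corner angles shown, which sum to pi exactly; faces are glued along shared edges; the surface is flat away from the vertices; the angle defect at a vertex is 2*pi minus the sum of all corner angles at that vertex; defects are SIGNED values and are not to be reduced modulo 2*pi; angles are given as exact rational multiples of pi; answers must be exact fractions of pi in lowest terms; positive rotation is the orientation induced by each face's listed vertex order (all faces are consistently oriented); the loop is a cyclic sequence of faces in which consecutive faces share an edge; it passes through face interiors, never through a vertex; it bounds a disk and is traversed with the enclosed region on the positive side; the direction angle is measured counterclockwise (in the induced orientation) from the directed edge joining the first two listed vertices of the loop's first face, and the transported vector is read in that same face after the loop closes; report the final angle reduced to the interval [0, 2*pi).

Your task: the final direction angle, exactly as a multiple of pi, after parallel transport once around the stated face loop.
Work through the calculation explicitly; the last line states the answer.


enclosed vertex P3: corner angles sum to (17/8)*pi, defect = 2*pi - (17/8)*pi = -pi/8
transport around the loop rotates by the sum of enclosed defects; add to the initial angle mod 2*pi
final angle = (3/4)*pi - pi/8 = (5/8)*pi (mod 2*pi)

Answer: final direction angle = (5/8)*pi


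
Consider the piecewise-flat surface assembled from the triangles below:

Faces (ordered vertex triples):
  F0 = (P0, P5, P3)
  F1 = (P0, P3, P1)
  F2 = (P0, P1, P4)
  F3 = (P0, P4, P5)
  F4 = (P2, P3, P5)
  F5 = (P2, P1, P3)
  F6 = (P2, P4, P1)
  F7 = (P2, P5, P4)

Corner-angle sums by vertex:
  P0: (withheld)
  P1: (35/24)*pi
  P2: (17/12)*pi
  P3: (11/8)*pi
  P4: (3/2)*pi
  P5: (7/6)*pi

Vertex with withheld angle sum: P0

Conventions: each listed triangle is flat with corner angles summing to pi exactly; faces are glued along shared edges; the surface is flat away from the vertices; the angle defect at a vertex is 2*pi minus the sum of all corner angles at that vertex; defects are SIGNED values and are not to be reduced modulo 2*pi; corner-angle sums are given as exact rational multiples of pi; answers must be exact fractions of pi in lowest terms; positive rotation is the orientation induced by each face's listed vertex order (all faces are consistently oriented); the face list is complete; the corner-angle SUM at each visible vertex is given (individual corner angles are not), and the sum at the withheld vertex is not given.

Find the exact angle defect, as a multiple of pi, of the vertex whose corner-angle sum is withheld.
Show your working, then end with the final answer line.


V = 6, E = 12, F = 8; chi = V - E + F = 2
Gauss-Bonnet: total defect = 2*pi*chi = 4*pi; visible defects sum to (37/12)*pi

Answer: defect(P0) = (11/12)*pi


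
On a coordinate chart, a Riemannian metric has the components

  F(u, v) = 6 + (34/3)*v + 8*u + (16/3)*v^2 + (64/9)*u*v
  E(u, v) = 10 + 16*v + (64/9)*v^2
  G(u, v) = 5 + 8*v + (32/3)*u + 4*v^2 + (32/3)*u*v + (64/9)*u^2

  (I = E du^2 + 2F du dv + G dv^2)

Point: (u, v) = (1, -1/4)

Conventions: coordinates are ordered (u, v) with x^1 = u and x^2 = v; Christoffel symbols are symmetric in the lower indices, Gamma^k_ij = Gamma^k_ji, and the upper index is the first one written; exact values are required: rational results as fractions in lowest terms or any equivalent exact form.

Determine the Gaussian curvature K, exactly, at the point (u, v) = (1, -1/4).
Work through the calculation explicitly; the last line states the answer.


E = 58/9, F = 175/18, G = 661/36, EG - F^2 = 857/36 at the point
E_u = 0, E_v = 112/9, F_u = 56/9, F_v = 142/9, G_u = 200/9, G_v = 50/3
E_vv = 128/9, F_uv = 64/9, G_uu = 128/9
K follows from Brioschi's formula, (det M1 - det M2)/(EG - F^2)^2.
M1 = [[-E_vv/2 + F_uv - G_uu/2, E_u/2, F_u - E_v/2], [F_v - G_u/2, E, F], [G_v/2, F, G]] = [[-64/9, 0, 0], [14/3, 58/9, 175/18], [25/3, 175/18, 661/36]]; det M1 = -13712/81
M2 = [[0, E_v/2, G_u/2], [E_v/2, E, F], [G_u/2, F, G]] = [[0, 56/9, 100/9], [56/9, 58/9, 175/18], [100/9, 175/18, 661/36]]; det M2 = -13136/81
det M1 - det M2 = -64/9; K = -64/9 / (857/36)^2 = -9216/734449

Answer: K = -9216/734449


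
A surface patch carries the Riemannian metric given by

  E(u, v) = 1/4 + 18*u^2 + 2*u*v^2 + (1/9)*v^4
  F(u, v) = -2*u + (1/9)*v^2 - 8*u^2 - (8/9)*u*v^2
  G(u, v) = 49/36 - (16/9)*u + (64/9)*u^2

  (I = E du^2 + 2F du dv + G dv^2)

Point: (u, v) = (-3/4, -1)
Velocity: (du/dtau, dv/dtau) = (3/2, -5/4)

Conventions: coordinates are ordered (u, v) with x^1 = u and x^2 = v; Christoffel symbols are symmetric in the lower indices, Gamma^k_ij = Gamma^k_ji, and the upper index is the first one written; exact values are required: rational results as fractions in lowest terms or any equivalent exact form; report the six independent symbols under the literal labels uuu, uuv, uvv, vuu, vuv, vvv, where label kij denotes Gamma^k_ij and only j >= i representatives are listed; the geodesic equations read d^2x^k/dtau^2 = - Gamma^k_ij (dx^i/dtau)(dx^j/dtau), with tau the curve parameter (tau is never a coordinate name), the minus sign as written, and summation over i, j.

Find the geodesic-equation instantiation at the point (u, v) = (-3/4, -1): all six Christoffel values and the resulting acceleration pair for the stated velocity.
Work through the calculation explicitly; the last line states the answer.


E = 647/72, F = -20/9, G = 241/36 at the point
E_u = -25, E_v = 23/9, F_u = 82/9, F_v = -14/9, G_u = -112/9, G_v = 0
EG - F^2 = 1767/32;  g^inv = (32/1767) * [[241/36, 20/9], [20/9, 647/72]]
first-kind symbols [ij,l] = (1/2)(d_i g_jl + d_j g_il - d_l g_ij): [uu,u] = E_u/2 = -25/2, [uu,v] = F_u - E_v/2 = 47/6, [uv,u] = E_v/2 = 23/18, [uv,v] = G_u/2 = -56/9, [vv,u] = F_v - G_u/2 = 14/3, [vv,v] = G_v/2 = 0
Gamma^u_ij = (G*[ij,u] - F*[ij,v])/(EG - F^2), Gamma^v_ij = (E*[ij,v] - F*[ij,u])/(EG - F^2)
Gamma_uuu = -57260/47709, Gamma_uuv = -4556/47709, Gamma_uvv = 26992/47709, Gamma_vuu = 36818/47709, Gamma_vuv = -45856/47709, Gamma_vvv = 8960/47709
d^2u/dtau^2 = -(Gamma_uuu*(3/2)^2 + 2*Gamma_uuv*(3/2)*(-5/4) + Gamma_uvv*(-5/4)^2) = 69575/47709
d^2v/dtau^2 = -(Gamma_vuu*(3/2)^2 + 2*Gamma_vuv*(3/2)*(-5/4) + Gamma_vvv*(-5/4)^2) = -537601/95418

Answer: Gamma_uuu = -57260/47709, Gamma_uuv = -4556/47709, Gamma_uvv = 26992/47709, Gamma_vuu = 36818/47709, Gamma_vuv = -45856/47709, Gamma_vvv = 8960/47709; accelerations (d^2u/dtau^2, d^2v/dtau^2) = (69575/47709, -537601/95418)


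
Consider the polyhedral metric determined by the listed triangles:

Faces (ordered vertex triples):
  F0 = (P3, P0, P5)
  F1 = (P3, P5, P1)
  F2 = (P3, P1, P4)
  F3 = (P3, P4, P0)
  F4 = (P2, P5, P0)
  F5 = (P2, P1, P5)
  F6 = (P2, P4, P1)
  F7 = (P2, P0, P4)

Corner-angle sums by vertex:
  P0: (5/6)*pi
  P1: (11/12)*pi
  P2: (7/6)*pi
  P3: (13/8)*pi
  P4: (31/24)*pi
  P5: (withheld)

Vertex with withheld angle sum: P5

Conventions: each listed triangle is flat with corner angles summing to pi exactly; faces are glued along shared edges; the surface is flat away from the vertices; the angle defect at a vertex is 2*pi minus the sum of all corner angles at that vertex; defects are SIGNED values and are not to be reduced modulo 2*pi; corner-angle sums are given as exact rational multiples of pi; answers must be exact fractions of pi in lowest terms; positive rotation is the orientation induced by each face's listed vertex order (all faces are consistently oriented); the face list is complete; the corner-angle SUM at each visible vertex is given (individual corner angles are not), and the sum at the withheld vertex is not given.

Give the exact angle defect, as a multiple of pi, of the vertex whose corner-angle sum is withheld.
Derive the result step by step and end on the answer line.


V = 6, E = 12, F = 8; chi = V - E + F = 2
Gauss-Bonnet: total defect = 2*pi*chi = 4*pi; visible defects sum to (25/6)*pi

Answer: defect(P5) = -pi/6


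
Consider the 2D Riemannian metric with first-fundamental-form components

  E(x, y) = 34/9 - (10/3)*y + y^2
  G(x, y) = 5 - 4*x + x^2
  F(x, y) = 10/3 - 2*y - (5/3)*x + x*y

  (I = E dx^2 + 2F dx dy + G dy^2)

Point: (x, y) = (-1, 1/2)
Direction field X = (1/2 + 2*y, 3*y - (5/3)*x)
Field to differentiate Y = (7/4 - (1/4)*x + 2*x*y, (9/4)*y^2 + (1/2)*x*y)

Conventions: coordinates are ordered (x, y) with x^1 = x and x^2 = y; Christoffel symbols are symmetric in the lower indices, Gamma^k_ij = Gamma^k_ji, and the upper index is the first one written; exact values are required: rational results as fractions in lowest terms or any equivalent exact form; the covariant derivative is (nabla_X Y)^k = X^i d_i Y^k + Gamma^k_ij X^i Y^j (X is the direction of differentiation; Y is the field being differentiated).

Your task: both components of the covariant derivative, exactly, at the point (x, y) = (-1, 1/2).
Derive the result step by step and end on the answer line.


E = 85/36, F = 7/2, G = 10 at the point
E_x = 0, E_y = -7/3, F_x = -7/6, F_y = -3, G_x = -6, G_y = 0
EG - F^2 = 409/36;  g^inv = (36/409) * [[10, -7/2], [-7/2, 85/36]]
first-kind symbols [ij,l] = (1/2)(d_i g_jl + d_j g_il - d_l g_ij): [xx,x] = E_x/2 = 0, [xx,y] = F_x - E_y/2 = 0, [xy,x] = E_y/2 = -7/6, [xy,y] = G_x/2 = -3, [yy,x] = F_y - G_x/2 = 0, [yy,y] = G_y/2 = 0
Gamma^x_ij = (G*[ij,x] - F*[ij,y])/(EG - F^2), Gamma^y_ij = (E*[ij,y] - F*[ij,x])/(EG - F^2)
Gamma_xxx = 0, Gamma_xxy = -42/409, Gamma_xyy = 0, Gamma_yxx = 0, Gamma_yxy = -108/409, Gamma_yyy = 0
X = (3/2, 19/6), Y = (1, 5/16) at the point

Answer: (nabla_X Y)^x = -109579/19632, (nabla_X Y)^y = 48655/9816


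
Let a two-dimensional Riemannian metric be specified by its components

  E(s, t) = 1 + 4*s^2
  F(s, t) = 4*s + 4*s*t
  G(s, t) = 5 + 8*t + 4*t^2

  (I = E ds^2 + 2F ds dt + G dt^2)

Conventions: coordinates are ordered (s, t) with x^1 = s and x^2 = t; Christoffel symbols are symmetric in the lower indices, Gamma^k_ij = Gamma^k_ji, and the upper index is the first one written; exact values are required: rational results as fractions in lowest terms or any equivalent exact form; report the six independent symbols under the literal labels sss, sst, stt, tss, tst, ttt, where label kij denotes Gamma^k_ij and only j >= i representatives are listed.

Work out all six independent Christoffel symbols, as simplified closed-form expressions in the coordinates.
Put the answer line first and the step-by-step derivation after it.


Answer: Gamma_sss = 4*s/(4*s^2 + 4*t^2 + 8*t + 5), Gamma_sst = 0, Gamma_stt = 4*s/(4*s^2 + 4*t^2 + 8*t + 5), Gamma_tss = (4*t + 4)/(4*s^2 + 4*t^2 + 8*t + 5), Gamma_tst = 0, Gamma_ttt = (4*t + 4)/(4*s^2 + 4*t^2 + 8*t + 5)

E = 1 + 4*s^2; F = 4*s + 4*s*t; G = 5 + 8*t + 4*t^2
Gamma^k_ij = (1/2) g^{kl} (d_i g_jl + d_j g_il - d_l g_ij), with g^inv = (1/(EG-F^2)) [[G, -F], [-F, E]]
first partials: E_s = 8*s, E_t = 0, F_s = 4 + 4*t, F_t = 4*s, G_s = 0, G_t = 8 + 8*t
D = EG - F^2 = 5 + 8*t + 4*t^2 + 4*s^2
expanded: Gamma^s_ss = (G E_s - 2F F_s + F E_t)/(2D), Gamma^s_st = (G E_t - F G_s)/(2D), Gamma^s_tt = (2G F_t - G G_s - F G_t)/(2D), Gamma^t_ss = (2E F_s - E E_t - F E_s)/(2D), Gamma^t_st = (E G_s - F E_t)/(2D), Gamma^t_tt = (E G_t - 2F F_t + F G_s)/(2D); substitute and cancel common factors


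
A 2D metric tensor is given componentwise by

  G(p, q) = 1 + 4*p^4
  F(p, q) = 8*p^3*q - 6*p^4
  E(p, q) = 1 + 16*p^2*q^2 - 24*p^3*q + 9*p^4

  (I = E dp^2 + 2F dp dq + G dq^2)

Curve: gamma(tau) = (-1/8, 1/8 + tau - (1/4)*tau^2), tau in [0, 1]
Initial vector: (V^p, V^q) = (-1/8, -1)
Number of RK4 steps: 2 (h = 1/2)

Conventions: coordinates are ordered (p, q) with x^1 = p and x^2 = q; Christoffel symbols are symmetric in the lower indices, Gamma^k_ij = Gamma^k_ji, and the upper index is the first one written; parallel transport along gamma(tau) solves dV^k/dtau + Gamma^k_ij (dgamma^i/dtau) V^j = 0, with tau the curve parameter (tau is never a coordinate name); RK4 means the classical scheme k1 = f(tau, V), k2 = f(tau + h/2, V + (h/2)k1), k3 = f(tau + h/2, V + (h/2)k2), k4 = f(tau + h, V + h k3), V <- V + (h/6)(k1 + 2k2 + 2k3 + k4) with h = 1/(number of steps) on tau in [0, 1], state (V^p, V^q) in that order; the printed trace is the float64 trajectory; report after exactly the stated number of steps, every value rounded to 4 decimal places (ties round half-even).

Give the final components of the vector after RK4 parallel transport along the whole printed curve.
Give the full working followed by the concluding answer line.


gamma'(tau) = (0, 1 - (1/2)*tau); f(tau, V)^k = -Gamma^k_ij(gamma(tau)) gamma'^i(tau) V^j; h = 1/2; intermediate values shown to 6 dp
curve data and Christoffel symbols at the stage parameters:
  tau = 0.000000: gamma = (-0.125000, 0.125000), gamma' = (0.000000, 1.000000); Gamma_ppp = -0.134972, Gamma_ppq = 0.053989, Gamma_pqq = 0.000000, Gamma_qpp = 0.038564, Gamma_qpq = -0.015425, Gamma_qqq = 0.000000
  tau = 0.250000: gamma = (-0.125000, 0.359375), gamma' = (0.000000, 0.875000); Gamma_ppp = -0.470970, Gamma_ppq = 0.107650, Gamma_pqq = 0.000000, Gamma_qpp = 0.064961, Gamma_qpq = -0.014848, Gamma_qqq = 0.000000
  tau = 0.500000: gamma = (-0.125000, 0.562500), gamma' = (0.000000, 0.750000); Gamma_ppp = -0.887910, Gamma_ppq = 0.147985, Gamma_pqq = 0.000000, Gamma_qpp = 0.084563, Gamma_qpq = -0.014094, Gamma_qqq = 0.000000
  tau = 0.750000: gamma = (-0.125000, 0.734375), gamma' = (0.000000, 0.625000); Gamma_ppp = -1.302306, Gamma_ppq = 0.176584, Gamma_pqq = 0.000000, Gamma_qpp = 0.098287, Gamma_qpq = -0.013327, Gamma_qqq = 0.000000
  tau = 1.000000: gamma = (-0.125000, 0.875000), gamma' = (0.000000, 0.500000); Gamma_ppp = -1.666074, Gamma_ppq = 0.196009, Gamma_pqq = 0.000000, Gamma_qpp = 0.107489, Gamma_qpq = -0.012646, Gamma_qqq = 0.000000
step 0: V^p = -0.1250, V^q = -1.0000
step 1: k1 = (0.006749, -0.001928), k2 = (0.011615, -0.001602), k3 = (0.011501, -0.001586), k4 = (0.013235, -0.001261); V <- V + (h/6)(k1 + 2k2 + 2k3 + k4): V^p = -0.1195, V^q = -1.0008
step 2: k1 = (0.013261, -0.001263), k2 = (0.012821, -0.000968), k3 = (0.012833, -0.000969), k4 = (0.011081, -0.000715); V <- V + (h/6)(k1 + 2k2 + 2k3 + k4): V^p = -0.1132, V^q = -1.0013

Answer: V^p = -0.1132, V^q = -1.0013


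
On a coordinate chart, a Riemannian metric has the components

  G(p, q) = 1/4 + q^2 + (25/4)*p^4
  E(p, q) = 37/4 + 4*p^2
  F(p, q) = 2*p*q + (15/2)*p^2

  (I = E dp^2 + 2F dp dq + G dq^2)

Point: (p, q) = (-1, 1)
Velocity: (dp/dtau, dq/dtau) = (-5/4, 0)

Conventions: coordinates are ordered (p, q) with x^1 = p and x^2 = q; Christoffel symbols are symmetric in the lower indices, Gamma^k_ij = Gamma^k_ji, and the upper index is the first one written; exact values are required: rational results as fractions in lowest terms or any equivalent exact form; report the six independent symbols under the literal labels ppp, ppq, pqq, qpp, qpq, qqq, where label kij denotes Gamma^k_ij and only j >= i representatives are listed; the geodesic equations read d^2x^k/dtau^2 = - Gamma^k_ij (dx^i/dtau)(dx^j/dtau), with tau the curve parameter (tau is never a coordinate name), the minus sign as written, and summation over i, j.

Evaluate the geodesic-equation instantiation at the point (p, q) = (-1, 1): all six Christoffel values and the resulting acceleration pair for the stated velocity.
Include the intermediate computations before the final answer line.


E = 53/4, F = 11/2, G = 15/2 at the point
E_p = -8, E_q = 0, F_p = -13, F_q = -2, G_p = -25, G_q = 2
EG - F^2 = 553/8;  g^inv = (8/553) * [[15/2, -11/2], [-11/2, 53/4]]
first-kind symbols [ij,l] = (1/2)(d_i g_jl + d_j g_il - d_l g_ij): [pp,p] = E_p/2 = -4, [pp,q] = F_p - E_q/2 = -13, [pq,p] = E_q/2 = 0, [pq,q] = G_p/2 = -25/2, [qq,p] = F_q - G_p/2 = 21/2, [qq,q] = G_q/2 = 1
Gamma^p_ij = (G*[ij,p] - F*[ij,q])/(EG - F^2), Gamma^q_ij = (E*[ij,q] - F*[ij,p])/(EG - F^2)
Gamma_ppp = 332/553, Gamma_ppq = 550/553, Gamma_pqq = 586/553, Gamma_qpp = -1202/553, Gamma_qpq = -1325/553, Gamma_qqq = -356/553
d^2p/dtau^2 = -(Gamma_ppp*(-5/4)^2 + 2*Gamma_ppq*(-5/4)*(0) + Gamma_pqq*(0)^2) = -2075/2212
d^2q/dtau^2 = -(Gamma_qpp*(-5/4)^2 + 2*Gamma_qpq*(-5/4)*(0) + Gamma_qqq*(0)^2) = 15025/4424

Answer: Gamma_ppp = 332/553, Gamma_ppq = 550/553, Gamma_pqq = 586/553, Gamma_qpp = -1202/553, Gamma_qpq = -1325/553, Gamma_qqq = -356/553; accelerations (d^2p/dtau^2, d^2q/dtau^2) = (-2075/2212, 15025/4424)


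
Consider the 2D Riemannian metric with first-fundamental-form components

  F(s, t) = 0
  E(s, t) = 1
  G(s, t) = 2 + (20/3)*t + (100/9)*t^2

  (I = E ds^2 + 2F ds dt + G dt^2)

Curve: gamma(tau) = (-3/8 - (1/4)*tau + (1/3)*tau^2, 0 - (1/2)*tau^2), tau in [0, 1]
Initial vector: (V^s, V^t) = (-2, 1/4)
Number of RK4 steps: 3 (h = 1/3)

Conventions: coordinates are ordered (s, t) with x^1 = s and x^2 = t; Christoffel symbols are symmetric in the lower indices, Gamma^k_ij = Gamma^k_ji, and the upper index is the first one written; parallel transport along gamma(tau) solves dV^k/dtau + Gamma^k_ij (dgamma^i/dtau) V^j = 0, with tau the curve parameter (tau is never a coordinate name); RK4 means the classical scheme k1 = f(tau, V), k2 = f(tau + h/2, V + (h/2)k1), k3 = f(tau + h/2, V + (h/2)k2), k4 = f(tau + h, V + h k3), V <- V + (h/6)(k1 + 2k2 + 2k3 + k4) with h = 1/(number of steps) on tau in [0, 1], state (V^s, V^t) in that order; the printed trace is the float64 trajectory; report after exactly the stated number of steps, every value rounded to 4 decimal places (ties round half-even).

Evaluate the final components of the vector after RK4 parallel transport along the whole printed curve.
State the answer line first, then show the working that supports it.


Answer: V^s = -2.0000, V^t = 0.2942

gamma'(tau) = (-1/4 + (2/3)*tau, -tau); f(tau, V)^k = -Gamma^k_ij(gamma(tau)) gamma'^i(tau) V^j; h = 1/3; intermediate values shown to 6 dp
curve data and Christoffel symbols at the stage parameters:
  tau = 0.000000: gamma = (-0.375000, 0.000000), gamma' = (-0.250000, 0.000000); Gamma_sss = 0.000000, Gamma_sst = 0.000000, Gamma_stt = 0.000000, Gamma_tss = 0.000000, Gamma_tst = 0.000000, Gamma_ttt = 1.666667
  tau = 0.166667: gamma = (-0.407407, -0.013889), gamma' = (-0.138889, -0.166667); Gamma_sss = 0.000000, Gamma_sst = 0.000000, Gamma_stt = 0.000000, Gamma_tss = 0.000000, Gamma_tst = 0.000000, Gamma_ttt = 1.664796
  tau = 0.333333: gamma = (-0.421296, -0.055556), gamma' = (-0.027778, -0.333333); Gamma_sss = 0.000000, Gamma_sst = 0.000000, Gamma_stt = 0.000000, Gamma_tss = 0.000000, Gamma_tst = 0.000000, Gamma_ttt = 1.632317
  tau = 0.500000: gamma = (-0.416667, -0.125000), gamma' = (0.083333, -0.500000); Gamma_sss = 0.000000, Gamma_sst = 0.000000, Gamma_stt = 0.000000, Gamma_tss = 0.000000, Gamma_tst = 0.000000, Gamma_ttt = 1.450777
  tau = 0.666667: gamma = (-0.393519, -0.222222), gamma' = (0.194444, -0.666667); Gamma_sss = 0.000000, Gamma_sst = 0.000000, Gamma_stt = 0.000000, Gamma_tss = 0.000000, Gamma_tst = 0.000000, Gamma_ttt = 0.809769
  tau = 0.833333: gamma = (-0.351852, -0.347222), gamma' = (0.305556, -0.833333); Gamma_sss = 0.000000, Gamma_sst = 0.000000, Gamma_stt = 0.000000, Gamma_tss = 0.000000, Gamma_tst = 0.000000, Gamma_ttt = -0.512005
  tau = 1.000000: gamma = (-0.291667, -0.500000), gamma' = (0.416667, -1.000000); Gamma_sss = 0.000000, Gamma_sst = 0.000000, Gamma_stt = 0.000000, Gamma_tss = 0.000000, Gamma_tst = 0.000000, Gamma_ttt = -1.538462
step 0: V^s = -2.0000, V^t = 0.2500
step 1: k1 = (0.000000, 0.000000), k2 = (0.000000, 0.069366), k3 = (0.000000, 0.072574), k4 = (0.000000, 0.149189); V <- V + (h/6)(k1 + 2k2 + 2k3 + k4): V^s = -2.0000, V^t = 0.2741
step 2: k1 = (0.000000, 0.149117), k2 = (0.000000, 0.216828), k3 = (0.000000, 0.225014), k4 = (0.000000, 0.188441); V <- V + (h/6)(k1 + 2k2 + 2k3 + k4): V^s = -2.0000, V^t = 0.3419
step 3: k1 = (0.000000, 0.184577), k2 = (0.000000, -0.159007), k3 = (0.000000, -0.134574), k4 = (0.000000, -0.456997); V <- V + (h/6)(k1 + 2k2 + 2k3 + k4): V^s = -2.0000, V^t = 0.2942


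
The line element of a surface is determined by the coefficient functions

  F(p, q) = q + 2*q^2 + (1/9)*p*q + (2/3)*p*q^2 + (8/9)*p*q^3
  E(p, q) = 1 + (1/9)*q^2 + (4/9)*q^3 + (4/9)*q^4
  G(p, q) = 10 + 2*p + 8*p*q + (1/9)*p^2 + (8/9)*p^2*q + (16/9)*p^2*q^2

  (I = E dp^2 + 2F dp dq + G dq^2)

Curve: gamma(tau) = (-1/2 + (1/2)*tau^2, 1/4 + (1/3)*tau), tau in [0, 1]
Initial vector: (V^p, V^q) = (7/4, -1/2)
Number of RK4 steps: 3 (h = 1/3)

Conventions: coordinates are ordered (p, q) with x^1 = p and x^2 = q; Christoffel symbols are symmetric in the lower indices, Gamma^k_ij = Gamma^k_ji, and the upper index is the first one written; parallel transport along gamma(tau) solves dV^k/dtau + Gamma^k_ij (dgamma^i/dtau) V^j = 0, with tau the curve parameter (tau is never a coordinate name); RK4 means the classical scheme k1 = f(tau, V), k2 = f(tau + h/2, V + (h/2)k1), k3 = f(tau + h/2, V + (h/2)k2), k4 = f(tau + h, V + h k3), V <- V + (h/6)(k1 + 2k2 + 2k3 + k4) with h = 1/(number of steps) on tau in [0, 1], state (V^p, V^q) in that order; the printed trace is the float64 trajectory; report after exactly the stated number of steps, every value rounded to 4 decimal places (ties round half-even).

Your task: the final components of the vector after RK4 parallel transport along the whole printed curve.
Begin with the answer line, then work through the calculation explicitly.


Answer: V^p = 1.7416, V^q = -0.6032

gamma'(tau) = (tau, 1/3); f(tau, V)^k = -Gamma^k_ij(gamma(tau)) gamma'^i(tau) V^j; h = 1/3; intermediate values shown to 6 dp
curve data and Christoffel symbols at the stage parameters:
  tau = 0.000000: gamma = (-0.500000, 0.250000), gamma' = (0.000000, 0.333333); Gamma_ppp = 0.000000, Gamma_ppq = 0.010254, Gamma_pqq = -0.010254, Gamma_qpp = 0.000000, Gamma_qpq = 0.218757, Gamma_qqq = -0.218757
  tau = 0.166667: gamma = (-0.486111, 0.305556), gamma' = (0.166667, 0.333333); Gamma_ppp = 0.000000, Gamma_ppq = 0.015201, Gamma_pqq = -0.013301, Gamma_qpp = 0.000000, Gamma_qpq = 0.244556, Gamma_qqq = -0.213987
  tau = 0.333333: gamma = (-0.444444, 0.361111), gamma' = (0.333333, 0.333333); Gamma_ppp = 0.000000, Gamma_ppq = 0.021111, Gamma_pqq = -0.015353, Gamma_qpp = 0.000000, Gamma_qpq = 0.268628, Gamma_qqq = -0.195366
  tau = 0.500000: gamma = (-0.375000, 0.416667), gamma' = (0.500000, 0.333333); Gamma_ppp = 0.000000, Gamma_ppq = 0.027683, Gamma_pqq = -0.015572, Gamma_qpp = 0.000000, Gamma_qpq = 0.289920, Gamma_qqq = -0.163080
  tau = 0.666667: gamma = (-0.277778, 0.472222), gamma' = (0.666667, 0.333333); Gamma_ppp = 0.000000, Gamma_ppq = 0.034430, Gamma_pqq = -0.013242, Gamma_qpp = 0.000000, Gamma_qpq = 0.307385, Gamma_qqq = -0.118225
  tau = 0.833333: gamma = (-0.152778, 0.527778), gamma' = (0.833333, 0.333333); Gamma_ppp = 0.000000, Gamma_ppq = 0.040740, Gamma_pqq = -0.008002, Gamma_qpp = 0.000000, Gamma_qpq = 0.320122, Gamma_qqq = -0.062881
  tau = 1.000000: gamma = (0.000000, 0.583333), gamma' = (1.000000, 0.333333); Gamma_ppp = 0.000000, Gamma_ppq = 0.045994, Gamma_pqq = 0.000000, Gamma_qpp = 0.000000, Gamma_qpq = 0.327520, Gamma_qqq = 0.000000
step 0: V^p = 1.7500, V^q = -0.5000
step 1: k1 = (-0.007691, -0.164068), k2 = (-0.009863, -0.158674), k3 = (-0.009859, -0.158617), k4 = (-0.011231, -0.142904); V <- V + (h/6)(k1 + 2k2 + 2k3 + k4): V^p = 1.7468, V^q = -0.5523
step 2: k1 = (-0.011232, -0.142922), k2 = (-0.011117, -0.116428), k3 = (-0.011156, -0.116830), k4 = (-0.009043, -0.080734); V <- V + (h/6)(k1 + 2k2 + 2k3 + k4): V^p = 1.7432, V^q = -0.5907
step 3: k1 = (-0.009055, -0.080845), k2 = (-0.004753, -0.037348), k3 = (-0.004989, -0.039206), k4 = (0.001068, 0.007606); V <- V + (h/6)(k1 + 2k2 + 2k3 + k4): V^p = 1.7416, V^q = -0.6032
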